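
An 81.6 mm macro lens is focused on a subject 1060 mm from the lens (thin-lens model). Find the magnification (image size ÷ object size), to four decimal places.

0.0834×

Thin lens: 1/f = 1/dₒ + 1/dᵢ → 1/dᵢ = 1/81.6 − 1/1060 = 0.0113115 mm⁻¹, so dᵢ ≈ 88.4056 mm.
Magnification m = dᵢ/dₒ = 88.4056/1060 ≈ 0.08340.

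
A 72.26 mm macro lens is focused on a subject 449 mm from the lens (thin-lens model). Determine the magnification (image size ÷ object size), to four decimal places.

Thin lens: 1/f = 1/dₒ + 1/dᵢ → 1/dᵢ = 1/72.26 − 1/449 = 0.0116117 mm⁻¹, so dᵢ ≈ 86.1197 mm.
Magnification m = dᵢ/dₒ = 86.1197/449 ≈ 0.19180.

0.1918×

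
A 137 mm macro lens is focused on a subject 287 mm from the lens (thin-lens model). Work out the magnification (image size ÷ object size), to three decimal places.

0.913×

Thin lens: 1/f = 1/dₒ + 1/dᵢ → 1/dᵢ = 1/137 − 1/287 = 0.0038149 mm⁻¹, so dᵢ ≈ 262.1267 mm.
Magnification m = dᵢ/dₒ = 262.1267/287 ≈ 0.91333.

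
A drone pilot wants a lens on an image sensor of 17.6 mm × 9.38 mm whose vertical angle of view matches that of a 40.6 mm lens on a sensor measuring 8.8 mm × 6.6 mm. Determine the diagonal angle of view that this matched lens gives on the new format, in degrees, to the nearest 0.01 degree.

19.61°

Equal vertical AOV ⇒ f₂ = f₁ · 9.38/6.6 = 40.6 × 1.42121 ≈ 57.7012 mm.
Sensor diagonal = √(17.6² + 9.38²) = √397.7444 ≈ 19.9435 mm.
Diagonal AOV on the new format = 2·arctan(19.9435 / (2 × 57.7012)) = 2·arctan(0.17282) ≈ 19.6097°.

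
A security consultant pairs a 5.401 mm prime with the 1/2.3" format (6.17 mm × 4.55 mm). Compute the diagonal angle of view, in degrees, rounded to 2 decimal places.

Sensor diagonal = √(6.17² + 4.55²) = √58.7714 ≈ 7.6663 mm.
Angle of view α = 2·arctan(d/2f) with d = 7.6663 mm and f = 5.401 mm.
d/2f = 0.70971; arctan(0.70971) ≈ 35.3636°, so α ≈ 70.7271°.

70.73°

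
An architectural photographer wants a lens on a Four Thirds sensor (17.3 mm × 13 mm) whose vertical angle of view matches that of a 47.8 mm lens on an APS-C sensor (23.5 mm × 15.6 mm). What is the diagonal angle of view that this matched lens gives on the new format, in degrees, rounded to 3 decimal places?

Equal vertical AOV ⇒ f₂ = f₁ · 13/15.6 = 47.8 × 0.83333 ≈ 39.8333 mm.
Sensor diagonal = √(17.3² + 13²) = √468.2900 ≈ 21.6400 mm.
Diagonal AOV on the new format = 2·arctan(21.6400 / (2 × 39.8333)) = 2·arctan(0.27163) ≈ 30.3934°.

30.393°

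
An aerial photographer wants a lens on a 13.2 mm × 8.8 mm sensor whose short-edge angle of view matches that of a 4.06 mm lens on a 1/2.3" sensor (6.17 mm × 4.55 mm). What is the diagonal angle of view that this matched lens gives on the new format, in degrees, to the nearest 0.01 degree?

90.58°

Equal short-edge AOV ⇒ f₂ = f₁ · 8.8/4.55 = 4.06 × 1.93407 ≈ 7.8523 mm.
Sensor diagonal = √(13.2² + 8.8²) = √251.6800 ≈ 15.8644 mm.
Diagonal AOV on the new format = 2·arctan(15.8644 / (2 × 7.8523)) = 2·arctan(1.01018) ≈ 90.5801°.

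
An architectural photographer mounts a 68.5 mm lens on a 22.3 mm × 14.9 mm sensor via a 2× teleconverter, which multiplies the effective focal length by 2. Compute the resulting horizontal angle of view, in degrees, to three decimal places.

9.306°

Effective focal length f = 68.5 × 2 = 137 mm.
α = 2·arctan(22.3 / (2 × 137)) = 2·arctan(0.08139) ≈ 9.3057°.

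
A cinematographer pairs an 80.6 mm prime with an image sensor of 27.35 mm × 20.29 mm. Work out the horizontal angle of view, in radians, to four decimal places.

Angle of view α = 2·arctan(w/2f) with w = 27.35 mm and f = 80.6 mm.
w/2f = 0.16967; arctan(0.16967) ≈ 0.1681 rad, so α ≈ 0.3361 rad.

0.3361 rad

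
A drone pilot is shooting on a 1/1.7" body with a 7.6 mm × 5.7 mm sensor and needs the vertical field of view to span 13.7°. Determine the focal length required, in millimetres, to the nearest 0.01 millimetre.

23.72 mm

From α = 2·arctan(h/2f) we get f = h / (2·tan(α/2)).
With h = 5.7 mm and α/2 = 6.85°, tan(α/2) ≈ 0.12013, so f ≈ 5.7 / 0.24026 ≈ 23.7247 mm.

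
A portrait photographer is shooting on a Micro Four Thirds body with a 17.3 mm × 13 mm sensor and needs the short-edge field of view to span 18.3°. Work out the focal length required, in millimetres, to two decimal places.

40.36 mm

From α = 2·arctan(h/2f) we get f = h / (2·tan(α/2)).
With h = 13 mm and α/2 = 9.15°, tan(α/2) ≈ 0.16107, so f ≈ 13 / 0.32214 ≈ 40.3553 mm.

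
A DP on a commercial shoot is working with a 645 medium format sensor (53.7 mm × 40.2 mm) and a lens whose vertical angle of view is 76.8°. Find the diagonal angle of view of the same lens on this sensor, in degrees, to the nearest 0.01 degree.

105.81°

From the vertical AOV: f = 40.2 / (2·tan(38.4°)) = 40.2 / 1.58518 ≈ 25.3599 mm.
Sensor diagonal = √(53.7² + 40.2²) = √4499.7300 ≈ 67.0800 mm.
Diagonal AOV = 2·arctan(67.0800 / (2 × 25.3599)) = 2·arctan(1.32256) ≈ 105.8135°.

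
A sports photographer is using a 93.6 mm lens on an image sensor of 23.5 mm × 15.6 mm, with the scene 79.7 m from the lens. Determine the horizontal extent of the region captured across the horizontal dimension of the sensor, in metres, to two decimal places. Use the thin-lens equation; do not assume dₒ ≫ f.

dₒ: 79.7 m = 79700 mm.
Similar triangles through the lens centre give W/dₒ = w/dᵢ; with 1/f = 1/dₒ + 1/dᵢ this gives W = w·(dₒ − f)/f.
W = 23.5 mm × (79700 − 93.6) / 93.6 = 23.5 × 850.4957 ≈ 19986.650 mm = 19.9866 m.

19.99 m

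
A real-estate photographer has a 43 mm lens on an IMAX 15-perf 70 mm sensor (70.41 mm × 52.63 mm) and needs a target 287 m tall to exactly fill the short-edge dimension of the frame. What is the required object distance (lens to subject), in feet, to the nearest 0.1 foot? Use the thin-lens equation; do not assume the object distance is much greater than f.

769.5 ft

W: 287 m = 287000 mm.
Magnification m = h/W = dᵢ/dₒ; combined with 1/f = 1/dₒ + 1/dᵢ this gives dₒ = f·(1 + W/h).
dₒ = 43 mm × (1 + 287000/52.63) = 43 × 5454.1636 ≈ 234529.035 mm = 234529.035/304.8 ft = 769.452 ft.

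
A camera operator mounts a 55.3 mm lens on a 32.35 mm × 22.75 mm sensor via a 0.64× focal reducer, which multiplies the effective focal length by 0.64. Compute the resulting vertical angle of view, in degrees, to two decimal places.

35.63°

Effective focal length f = 55.3 × 0.64 = 35.392 mm.
α = 2·arctan(22.75 / (2 × 35.392)) = 2·arctan(0.32140) ≈ 35.6348°.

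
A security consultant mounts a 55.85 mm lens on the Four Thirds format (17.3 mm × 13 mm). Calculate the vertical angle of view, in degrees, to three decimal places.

Angle of view α = 2·arctan(h/2f) with h = 13 mm and f = 55.85 mm.
h/2f = 0.11638; arctan(0.11638) ≈ 6.6384°, so α ≈ 13.2768°.

13.277°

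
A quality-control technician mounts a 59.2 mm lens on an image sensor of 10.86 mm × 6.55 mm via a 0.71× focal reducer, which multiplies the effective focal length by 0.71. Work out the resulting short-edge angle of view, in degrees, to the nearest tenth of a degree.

Effective focal length f = 59.2 × 0.71 = 42.032 mm.
α = 2·arctan(6.55 / (2 × 42.032)) = 2·arctan(0.07792) ≈ 8.9106°.

8.9°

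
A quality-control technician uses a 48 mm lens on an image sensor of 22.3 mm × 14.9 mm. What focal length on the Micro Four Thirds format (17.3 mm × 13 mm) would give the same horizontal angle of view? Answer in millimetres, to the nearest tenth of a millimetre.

37.2 mm

Equal angle of view means equal width/f ratio, so f₂ = f₁ · (width₂/width₁) = 48 × 17.3/22.3.
f₂ = 48 × 0.77578 ≈ 37.238 mm.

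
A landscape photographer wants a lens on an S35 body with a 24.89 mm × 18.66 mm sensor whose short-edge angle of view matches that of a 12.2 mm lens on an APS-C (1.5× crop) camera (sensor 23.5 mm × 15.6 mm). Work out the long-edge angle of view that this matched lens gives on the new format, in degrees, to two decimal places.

80.92°

Equal short-edge AOV ⇒ f₂ = f₁ · 18.66/15.6 = 12.2 × 1.19615 ≈ 14.5931 mm.
Long-edge AOV on the new format = 2·arctan(24.89 / (2 × 14.5931)) = 2·arctan(0.85280) ≈ 80.9152°.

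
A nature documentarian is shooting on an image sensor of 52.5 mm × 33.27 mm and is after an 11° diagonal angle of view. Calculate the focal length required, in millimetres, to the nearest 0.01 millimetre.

322.75 mm

Sensor diagonal = √(52.5² + 33.27²) = √3863.1429 ≈ 62.1542 mm.
From α = 2·arctan(d/2f) we get f = d / (2·tan(α/2)).
With d = 62.1542 mm and α/2 = 5.5°, tan(α/2) ≈ 0.09629, so f ≈ 62.1542 / 0.19258 ≈ 322.7480 mm.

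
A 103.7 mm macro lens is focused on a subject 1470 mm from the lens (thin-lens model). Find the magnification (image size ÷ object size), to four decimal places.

Thin lens: 1/f = 1/dₒ + 1/dᵢ → 1/dᵢ = 1/103.7 − 1/1470 = 0.0089629 mm⁻¹, so dᵢ ≈ 111.5707 mm.
Magnification m = dᵢ/dₒ = 111.5707/1470 ≈ 0.07590.

0.0759×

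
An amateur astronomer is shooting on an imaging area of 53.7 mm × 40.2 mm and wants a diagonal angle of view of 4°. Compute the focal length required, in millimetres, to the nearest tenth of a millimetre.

Sensor diagonal = √(53.7² + 40.2²) = √4499.7300 ≈ 67.0800 mm.
From α = 2·arctan(d/2f) we get f = d / (2·tan(α/2)).
With d = 67.0800 mm and α/2 = 2°, tan(α/2) ≈ 0.03492, so f ≈ 67.0800 / 0.06984 ≈ 960.4603 mm.

960.5 mm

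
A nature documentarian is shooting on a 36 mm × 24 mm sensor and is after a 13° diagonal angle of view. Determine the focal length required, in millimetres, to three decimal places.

Sensor diagonal = √(36² + 24²) = √1872.0000 ≈ 43.2666 mm.
From α = 2·arctan(d/2f) we get f = d / (2·tan(α/2)).
With d = 43.2666 mm and α/2 = 6.5°, tan(α/2) ≈ 0.11394, so f ≈ 43.2666 / 0.22787 ≈ 189.8731 mm.

189.873 mm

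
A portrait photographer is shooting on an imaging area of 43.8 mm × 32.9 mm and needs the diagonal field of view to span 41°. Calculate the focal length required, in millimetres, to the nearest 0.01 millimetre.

Sensor diagonal = √(43.8² + 32.9²) = √3000.8500 ≈ 54.7800 mm.
From α = 2·arctan(d/2f) we get f = d / (2·tan(α/2)).
With d = 54.7800 mm and α/2 = 20.5°, tan(α/2) ≈ 0.37388, so f ≈ 54.7800 / 0.74777 ≈ 73.2579 mm.

73.26 mm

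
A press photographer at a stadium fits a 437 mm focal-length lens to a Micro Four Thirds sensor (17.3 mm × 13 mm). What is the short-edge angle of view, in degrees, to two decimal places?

1.70°

Angle of view α = 2·arctan(h/2f) with h = 13 mm and f = 437 mm.
h/2f = 0.01487; arctan(0.01487) ≈ 0.8522°, so α ≈ 1.7043°.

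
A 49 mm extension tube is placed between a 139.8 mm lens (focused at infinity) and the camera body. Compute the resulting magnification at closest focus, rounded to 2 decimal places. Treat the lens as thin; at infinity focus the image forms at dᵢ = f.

0.35×

The tube moves the image plane from f to f + e, so dᵢ = 139.8 + 49 = 188.8 mm. Focus is achieved when 1/f = 1/dₒ + 1/dᵢ, giving dₒ = 1/(1/f − 1/(f+e)).
Magnification m = dᵢ/dₒ = (f+e)·(1/f − 1/(f+e)) = e/f = 49/139.8 ≈ 0.3505.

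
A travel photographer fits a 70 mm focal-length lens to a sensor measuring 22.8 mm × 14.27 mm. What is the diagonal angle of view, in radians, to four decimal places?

0.3796 rad

Sensor diagonal = √(22.8² + 14.27²) = √723.4729 ≈ 26.8975 mm.
Angle of view α = 2·arctan(d/2f) with d = 26.8975 mm and f = 70 mm.
d/2f = 0.19212; arctan(0.19212) ≈ 0.1898 rad, so α ≈ 0.3796 rad.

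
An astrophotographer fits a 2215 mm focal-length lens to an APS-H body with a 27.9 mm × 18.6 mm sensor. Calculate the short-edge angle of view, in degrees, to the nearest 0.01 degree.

Angle of view α = 2·arctan(h/2f) with h = 18.6 mm and f = 2215 mm.
h/2f = 0.00420; arctan(0.00420) ≈ 0.2406°, so α ≈ 0.4811°.

0.48°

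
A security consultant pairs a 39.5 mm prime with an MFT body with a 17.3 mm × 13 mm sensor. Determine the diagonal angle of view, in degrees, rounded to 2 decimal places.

Sensor diagonal = √(17.3² + 13²) = √468.2900 ≈ 21.6400 mm.
Angle of view α = 2·arctan(d/2f) with d = 21.6400 mm and f = 39.5 mm.
d/2f = 0.27392; arctan(0.27392) ≈ 15.3189°, so α ≈ 30.6379°.

30.64°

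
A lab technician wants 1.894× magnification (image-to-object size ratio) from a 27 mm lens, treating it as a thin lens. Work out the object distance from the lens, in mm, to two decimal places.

With m = dᵢ/dₒ and 1/f = 1/dₒ + 1/dᵢ, substituting dᵢ = m·dₒ gives 1/f = (1 + 1/m)/dₒ, hence dₒ = f·(1 + 1/m).
dₒ = 27 × (1 + 1/1.894) = 27 × 1.52798 ≈ 41.256 mm.

41.26 mm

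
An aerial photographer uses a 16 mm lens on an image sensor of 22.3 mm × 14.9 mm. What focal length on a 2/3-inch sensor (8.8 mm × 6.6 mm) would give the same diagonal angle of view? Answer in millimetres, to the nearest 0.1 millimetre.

6.6 mm

Sensor diagonal = √(22.3² + 14.9²) = √719.3000 ≈ 26.8198 mm.
Sensor diagonal = √(8.8² + 6.6²) = √121.0000 ≈ 11.0000 mm.
Equal angle of view means equal diagonal/f ratio, so f₂ = f₁ · (diagonal₂/diagonal₁) = 16 × 11.0000/26.8198.
f₂ = 16 × 0.41015 ≈ 6.562 mm.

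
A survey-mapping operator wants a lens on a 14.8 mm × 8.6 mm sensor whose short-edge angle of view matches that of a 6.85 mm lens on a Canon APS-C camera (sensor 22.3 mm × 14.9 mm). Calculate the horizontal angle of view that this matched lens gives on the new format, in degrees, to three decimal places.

123.770°

Equal short-edge AOV ⇒ f₂ = f₁ · 8.6/14.9 = 6.85 × 0.57718 ≈ 3.9537 mm.
Horizontal AOV on the new format = 2·arctan(14.8 / (2 × 3.9537)) = 2·arctan(1.87167) ≈ 123.7704°.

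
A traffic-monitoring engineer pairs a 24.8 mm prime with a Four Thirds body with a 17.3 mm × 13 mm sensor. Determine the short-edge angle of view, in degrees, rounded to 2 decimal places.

Angle of view α = 2·arctan(h/2f) with h = 13 mm and f = 24.8 mm.
h/2f = 0.26210; arctan(0.26210) ≈ 14.6867°, so α ≈ 29.3734°.

29.37°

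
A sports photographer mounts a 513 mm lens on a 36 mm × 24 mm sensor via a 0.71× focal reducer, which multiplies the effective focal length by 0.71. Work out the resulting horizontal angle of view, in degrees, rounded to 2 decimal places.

5.66°

Effective focal length f = 513 × 0.71 = 364.23 mm.
α = 2·arctan(36 / (2 × 364.23)) = 2·arctan(0.04942) ≈ 5.6584°.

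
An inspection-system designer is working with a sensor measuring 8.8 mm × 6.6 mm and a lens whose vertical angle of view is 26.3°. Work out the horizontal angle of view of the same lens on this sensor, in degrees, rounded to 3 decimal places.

From the vertical AOV: f = 6.6 / (2·tan(13.15°)) = 6.6 / 0.46725 ≈ 14.1251 mm.
Horizontal AOV = 2·arctan(8.8 / (2 × 14.1251)) = 2·arctan(0.31150) ≈ 34.6040°.

34.604°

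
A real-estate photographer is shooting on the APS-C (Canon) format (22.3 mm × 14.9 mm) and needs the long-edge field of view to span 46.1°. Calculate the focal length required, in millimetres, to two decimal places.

From α = 2·arctan(w/2f) we get f = w / (2·tan(α/2)).
With w = 22.3 mm and α/2 = 23.05°, tan(α/2) ≈ 0.42551, so f ≈ 22.3 / 0.85101 ≈ 26.2042 mm.

26.20 mm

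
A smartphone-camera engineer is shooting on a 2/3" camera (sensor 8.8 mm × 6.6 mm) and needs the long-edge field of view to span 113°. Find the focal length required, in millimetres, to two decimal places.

From α = 2·arctan(w/2f) we get f = w / (2·tan(α/2)).
With w = 8.8 mm and α/2 = 56.5°, tan(α/2) ≈ 1.51084, so f ≈ 8.8 / 3.02167 ≈ 2.9123 mm.

2.91 mm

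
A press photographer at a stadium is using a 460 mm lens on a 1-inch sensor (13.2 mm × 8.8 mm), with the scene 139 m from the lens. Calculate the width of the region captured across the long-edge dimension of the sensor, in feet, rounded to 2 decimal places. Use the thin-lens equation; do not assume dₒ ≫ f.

dₒ: 139 m = 139000 mm.
Similar triangles through the lens centre give W/dₒ = w/dᵢ; with 1/f = 1/dₒ + 1/dᵢ this gives W = w·(dₒ − f)/f.
W = 13.2 mm × (139000 − 460) / 460 = 13.2 × 301.1739 ≈ 3975.496 mm = 3975.496/304.8 ft = 13.043 ft.

13.04 ft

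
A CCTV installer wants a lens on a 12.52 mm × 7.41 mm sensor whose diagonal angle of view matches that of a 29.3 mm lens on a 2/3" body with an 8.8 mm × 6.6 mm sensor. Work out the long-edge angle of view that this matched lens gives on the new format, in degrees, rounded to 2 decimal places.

Sensor diagonal = √(8.8² + 6.6²) = √121.0000 ≈ 11.0000 mm.
Sensor diagonal = √(12.52² + 7.41²) = √211.6585 ≈ 14.5485 mm.
Equal diagonal AOV ⇒ f₂ = f₁ · 14.5485/11.0000 = 29.3 × 1.32259 ≈ 38.7519 mm.
Long-edge AOV on the new format = 2·arctan(12.52 / (2 × 38.7519)) = 2·arctan(0.16154) ≈ 18.3526°.

18.35°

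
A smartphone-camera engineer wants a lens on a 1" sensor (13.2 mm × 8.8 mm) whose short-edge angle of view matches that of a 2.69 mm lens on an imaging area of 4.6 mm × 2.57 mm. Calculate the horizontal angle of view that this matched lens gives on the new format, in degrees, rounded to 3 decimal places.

71.246°

Equal short-edge AOV ⇒ f₂ = f₁ · 8.8/2.57 = 2.69 × 3.42412 ≈ 9.2109 mm.
Horizontal AOV on the new format = 2·arctan(13.2 / (2 × 9.2109)) = 2·arctan(0.71654) ≈ 71.2464°.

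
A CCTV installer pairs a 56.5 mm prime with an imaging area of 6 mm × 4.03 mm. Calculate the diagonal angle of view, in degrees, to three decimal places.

7.320°

Sensor diagonal = √(6² + 4.03²) = √52.2409 ≈ 7.2278 mm.
Angle of view α = 2·arctan(d/2f) with d = 7.2278 mm and f = 56.5 mm.
d/2f = 0.06396; arctan(0.06396) ≈ 3.6598°, so α ≈ 7.3196°.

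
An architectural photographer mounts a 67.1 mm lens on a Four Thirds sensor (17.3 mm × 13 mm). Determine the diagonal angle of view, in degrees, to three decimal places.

18.320°

Sensor diagonal = √(17.3² + 13²) = √468.2900 ≈ 21.6400 mm.
Angle of view α = 2·arctan(d/2f) with d = 21.6400 mm and f = 67.1 mm.
d/2f = 0.16125; arctan(0.16125) ≈ 9.1602°, so α ≈ 18.3204°.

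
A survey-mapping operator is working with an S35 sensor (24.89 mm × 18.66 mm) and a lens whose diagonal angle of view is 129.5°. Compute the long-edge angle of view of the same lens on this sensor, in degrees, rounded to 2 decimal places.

118.97°

Sensor diagonal = √(24.89² + 18.66²) = √967.7077 ≈ 31.1080 mm.
From the diagonal AOV: f = 31.1080 / (2·tan(64.75°)) = 31.1080 / 4.24061 ≈ 7.3357 mm.
Long-edge AOV = 2·arctan(24.89 / (2 × 7.3357)) = 2·arctan(1.69649) ≈ 118.9653°.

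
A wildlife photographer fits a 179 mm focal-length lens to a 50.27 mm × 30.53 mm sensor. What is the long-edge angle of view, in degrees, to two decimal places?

Angle of view α = 2·arctan(w/2f) with w = 50.27 mm and f = 179 mm.
w/2f = 0.14042; arctan(0.14042) ≈ 7.9932°, so α ≈ 15.9863°.

15.99°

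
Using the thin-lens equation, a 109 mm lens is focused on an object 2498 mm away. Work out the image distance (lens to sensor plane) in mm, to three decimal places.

113.973 mm

1/dᵢ = 1/f − 1/dₒ = 1/109 − 1/2498 = 0.0087740 mm⁻¹.
dᵢ = 1/0.0087740 ≈ 113.9732 mm.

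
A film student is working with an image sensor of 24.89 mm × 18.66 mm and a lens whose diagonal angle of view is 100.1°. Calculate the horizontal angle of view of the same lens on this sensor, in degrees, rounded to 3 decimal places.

Sensor diagonal = √(24.89² + 18.66²) = √967.7077 ≈ 31.1080 mm.
From the diagonal AOV: f = 31.1080 / (2·tan(50.05°)) = 31.1080 / 2.38774 ≈ 13.0282 mm.
Horizontal AOV = 2·arctan(24.89 / (2 × 13.0282)) = 2·arctan(0.95523) ≈ 87.3767°.

87.377°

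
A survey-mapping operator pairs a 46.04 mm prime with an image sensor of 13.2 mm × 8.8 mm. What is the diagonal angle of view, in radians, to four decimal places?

Sensor diagonal = √(13.2² + 8.8²) = √251.6800 ≈ 15.8644 mm.
Angle of view α = 2·arctan(d/2f) with d = 15.8644 mm and f = 46.04 mm.
d/2f = 0.17229; arctan(0.17229) ≈ 0.1706 rad, so α ≈ 0.3412 rad.

0.3412 rad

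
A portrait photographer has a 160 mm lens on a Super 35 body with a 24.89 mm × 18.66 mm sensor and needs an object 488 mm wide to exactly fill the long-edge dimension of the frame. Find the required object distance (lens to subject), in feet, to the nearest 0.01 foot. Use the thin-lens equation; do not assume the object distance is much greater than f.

10.82 ft

Magnification m = w/W = dᵢ/dₒ; combined with 1/f = 1/dₒ + 1/dᵢ this gives dₒ = f·(1 + W/w).
dₒ = 160 mm × (1 + 488/24.89) = 160 × 20.6063 ≈ 3297.003 mm = 3297.003/304.8 ft = 10.8169 ft.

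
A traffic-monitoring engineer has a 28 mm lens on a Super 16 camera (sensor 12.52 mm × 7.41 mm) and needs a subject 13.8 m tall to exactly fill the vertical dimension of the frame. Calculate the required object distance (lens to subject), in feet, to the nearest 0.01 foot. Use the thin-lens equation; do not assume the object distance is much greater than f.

W: 13.8 m = 13800 mm.
Magnification m = h/W = dᵢ/dₒ; combined with 1/f = 1/dₒ + 1/dᵢ this gives dₒ = f·(1 + W/h).
dₒ = 28 mm × (1 + 13800/7.41) = 28 × 1863.3482 ≈ 52173.749 mm = 52173.749/304.8 ft = 171.174 ft.

171.17 ft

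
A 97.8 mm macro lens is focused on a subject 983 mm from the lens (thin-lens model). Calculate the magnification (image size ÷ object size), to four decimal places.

Thin lens: 1/f = 1/dₒ + 1/dᵢ → 1/dᵢ = 1/97.8 − 1/983 = 0.0092077 mm⁻¹, so dᵢ ≈ 108.6053 mm.
Magnification m = dᵢ/dₒ = 108.6053/983 ≈ 0.11048.

0.1105×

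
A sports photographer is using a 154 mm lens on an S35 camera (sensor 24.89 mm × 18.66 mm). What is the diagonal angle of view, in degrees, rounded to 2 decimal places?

Sensor diagonal = √(24.89² + 18.66²) = √967.7077 ≈ 31.1080 mm.
Angle of view α = 2·arctan(d/2f) with d = 31.1080 mm and f = 154 mm.
d/2f = 0.10100; arctan(0.10100) ≈ 5.7673°, so α ≈ 11.5346°.

11.53°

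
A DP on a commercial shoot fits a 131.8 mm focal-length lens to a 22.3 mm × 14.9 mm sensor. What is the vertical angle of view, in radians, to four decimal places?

0.1129 rad

Angle of view α = 2·arctan(h/2f) with h = 14.9 mm and f = 131.8 mm.
h/2f = 0.05653; arctan(0.05653) ≈ 0.0565 rad, so α ≈ 0.1129 rad.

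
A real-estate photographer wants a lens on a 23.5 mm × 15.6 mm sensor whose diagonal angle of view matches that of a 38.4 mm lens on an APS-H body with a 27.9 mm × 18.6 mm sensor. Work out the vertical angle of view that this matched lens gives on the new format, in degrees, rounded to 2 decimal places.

27.15°

Sensor diagonal = √(27.9² + 18.6²) = √1124.3700 ≈ 33.5316 mm.
Sensor diagonal = √(23.5² + 15.6²) = √795.6100 ≈ 28.2066 mm.
Equal diagonal AOV ⇒ f₂ = f₁ · 28.2066/33.5316 = 38.4 × 0.84119 ≈ 32.3018 mm.
Vertical AOV on the new format = 2·arctan(15.6 / (2 × 32.3018)) = 2·arctan(0.24147) ≈ 27.1510°.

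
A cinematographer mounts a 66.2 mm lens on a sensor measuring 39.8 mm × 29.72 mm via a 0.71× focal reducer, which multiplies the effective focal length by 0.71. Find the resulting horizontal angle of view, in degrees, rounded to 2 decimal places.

45.89°

Effective focal length f = 66.2 × 0.71 = 47.002 mm.
α = 2·arctan(39.8 / (2 × 47.002)) = 2·arctan(0.42339) ≈ 45.8943°.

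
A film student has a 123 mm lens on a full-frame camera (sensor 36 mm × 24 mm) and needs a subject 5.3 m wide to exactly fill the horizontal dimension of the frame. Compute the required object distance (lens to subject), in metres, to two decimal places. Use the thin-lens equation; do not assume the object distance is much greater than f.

W: 5.3 m = 5300 mm.
Magnification m = w/W = dᵢ/dₒ; combined with 1/f = 1/dₒ + 1/dᵢ this gives dₒ = f·(1 + W/w).
dₒ = 123 mm × (1 + 5300/36) = 123 × 148.2222 ≈ 18231.333 mm = 18.2313 m.

18.23 m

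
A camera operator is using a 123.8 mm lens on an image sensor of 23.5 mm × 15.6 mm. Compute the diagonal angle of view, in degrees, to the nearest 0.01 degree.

13.00°

Sensor diagonal = √(23.5² + 15.6²) = √795.6100 ≈ 28.2066 mm.
Angle of view α = 2·arctan(d/2f) with d = 28.2066 mm and f = 123.8 mm.
d/2f = 0.11392; arctan(0.11392) ≈ 6.4991°, so α ≈ 12.9982°.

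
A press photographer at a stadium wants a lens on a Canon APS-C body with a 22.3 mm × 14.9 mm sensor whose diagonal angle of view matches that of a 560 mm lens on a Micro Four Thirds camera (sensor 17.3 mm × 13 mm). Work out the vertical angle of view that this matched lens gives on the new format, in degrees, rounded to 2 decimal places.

1.23°

Sensor diagonal = √(17.3² + 13²) = √468.2900 ≈ 21.6400 mm.
Sensor diagonal = √(22.3² + 14.9²) = √719.3000 ≈ 26.8198 mm.
Equal diagonal AOV ⇒ f₂ = f₁ · 26.8198/21.6400 = 560 × 1.23936 ≈ 694.0418 mm.
Vertical AOV on the new format = 2·arctan(14.9 / (2 × 694.0418)) = 2·arctan(0.01073) ≈ 1.2300°.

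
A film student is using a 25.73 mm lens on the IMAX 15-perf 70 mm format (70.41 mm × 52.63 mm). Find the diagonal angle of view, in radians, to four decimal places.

Sensor diagonal = √(70.41² + 52.63²) = √7727.4850 ≈ 87.9061 mm.
Angle of view α = 2·arctan(d/2f) with d = 87.9061 mm and f = 25.73 mm.
d/2f = 1.70824; arctan(1.70824) ≈ 1.0412 rad, so α ≈ 2.0824 rad.

2.0824 rad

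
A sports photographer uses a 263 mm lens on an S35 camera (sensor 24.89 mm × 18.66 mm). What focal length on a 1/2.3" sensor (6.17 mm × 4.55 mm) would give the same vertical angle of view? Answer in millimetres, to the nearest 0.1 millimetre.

Equal angle of view means equal height/f ratio, so f₂ = f₁ · (height₂/height₁) = 263 × 4.55/18.66.
f₂ = 263 × 0.24384 ≈ 64.129 mm.

64.1 mm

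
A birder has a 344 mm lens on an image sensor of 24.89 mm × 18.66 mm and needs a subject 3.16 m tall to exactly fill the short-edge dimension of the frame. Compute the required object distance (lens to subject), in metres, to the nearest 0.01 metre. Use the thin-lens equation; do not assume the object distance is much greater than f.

W: 3.16 m = 3160 mm.
Magnification m = h/W = dᵢ/dₒ; combined with 1/f = 1/dₒ + 1/dᵢ this gives dₒ = f·(1 + W/h).
dₒ = 344 mm × (1 + 3160/18.66) = 344 × 170.3462 ≈ 58599.091 mm = 58.5991 m.

58.60 m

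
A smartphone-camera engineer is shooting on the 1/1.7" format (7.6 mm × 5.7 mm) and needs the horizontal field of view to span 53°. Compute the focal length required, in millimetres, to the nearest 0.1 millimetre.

From α = 2·arctan(w/2f) we get f = w / (2·tan(α/2)).
With w = 7.6 mm and α/2 = 26.5°, tan(α/2) ≈ 0.49858, so f ≈ 7.6 / 0.99716 ≈ 7.6216 mm.

7.6 mm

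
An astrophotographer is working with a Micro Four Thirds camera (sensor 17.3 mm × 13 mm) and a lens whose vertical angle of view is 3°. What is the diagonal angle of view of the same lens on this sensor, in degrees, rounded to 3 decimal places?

From the vertical AOV: f = 13 / (2·tan(1.5°)) = 13 / 0.05237 ≈ 248.2250 mm.
Sensor diagonal = √(17.3² + 13²) = √468.2900 ≈ 21.6400 mm.
Diagonal AOV = 2·arctan(21.6400 / (2 × 248.2250)) = 2·arctan(0.04359) ≈ 4.9918°.

4.992°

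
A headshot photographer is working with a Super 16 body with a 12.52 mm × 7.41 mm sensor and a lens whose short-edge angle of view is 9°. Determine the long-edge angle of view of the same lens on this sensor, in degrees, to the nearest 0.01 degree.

15.15°

From the short-edge AOV: f = 7.41 / (2·tan(4.5°)) = 7.41 / 0.15740 ≈ 47.0765 mm.
Long-edge AOV = 2·arctan(12.52 / (2 × 47.0765)) = 2·arctan(0.13298) ≈ 15.1489°.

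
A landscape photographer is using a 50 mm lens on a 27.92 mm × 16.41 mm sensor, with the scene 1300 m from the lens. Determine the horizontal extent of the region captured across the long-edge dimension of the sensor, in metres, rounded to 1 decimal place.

725.9 m

dₒ: 1300 m = 1.3e+06 mm.
Similar triangles through the lens centre give W/dₒ = w/dᵢ; with 1/f = 1/dₒ + 1/dᵢ this gives W = w·(dₒ − f)/f.
W = 27.92 mm × (1.3e+06 − 50) / 50 = 27.92 × 25999.0000 ≈ 725892.080 mm = 725.892 m.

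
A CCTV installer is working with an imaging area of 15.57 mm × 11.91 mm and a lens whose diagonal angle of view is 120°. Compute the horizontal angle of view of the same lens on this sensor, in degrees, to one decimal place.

108.0°

Sensor diagonal = √(15.57² + 11.91²) = √384.2730 ≈ 19.6029 mm.
From the diagonal AOV: f = 19.6029 / (2·tan(60°)) = 19.6029 / 3.46410 ≈ 5.6589 mm.
Horizontal AOV = 2·arctan(15.57 / (2 × 5.6589)) = 2·arctan(1.37572) ≈ 107.9737°.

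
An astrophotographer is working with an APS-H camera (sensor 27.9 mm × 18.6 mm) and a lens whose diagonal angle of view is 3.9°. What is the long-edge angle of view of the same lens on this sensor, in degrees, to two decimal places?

3.25°

Sensor diagonal = √(27.9² + 18.6²) = √1124.3700 ≈ 33.5316 mm.
From the diagonal AOV: f = 33.5316 / (2·tan(1.95°)) = 33.5316 / 0.06809 ≈ 492.4305 mm.
Long-edge AOV = 2·arctan(27.9 / (2 × 492.4305)) = 2·arctan(0.02833) ≈ 3.2454°.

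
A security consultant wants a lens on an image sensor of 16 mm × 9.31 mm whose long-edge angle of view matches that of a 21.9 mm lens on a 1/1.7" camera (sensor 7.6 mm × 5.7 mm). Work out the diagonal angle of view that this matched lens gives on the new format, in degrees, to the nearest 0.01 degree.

Equal long-edge AOV ⇒ f₂ = f₁ · 16/7.6 = 21.9 × 2.10526 ≈ 46.1053 mm.
Sensor diagonal = √(16² + 9.31²) = √342.6761 ≈ 18.5115 mm.
Diagonal AOV on the new format = 2·arctan(18.5115 / (2 × 46.1053)) = 2·arctan(0.20075) ≈ 22.7028°.

22.70°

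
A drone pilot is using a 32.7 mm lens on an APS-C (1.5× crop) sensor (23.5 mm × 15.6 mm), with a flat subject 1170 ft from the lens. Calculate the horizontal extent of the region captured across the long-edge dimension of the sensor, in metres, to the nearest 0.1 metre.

256.3 m

dₒ: 1170 ft × 304.8 mm/ft = 356615.99 mm.
Similar triangles through the lens centre give W/dₒ = w/dᵢ; with 1/f = 1/dₒ + 1/dᵢ this gives W = w·(dₒ − f)/f.
W = 23.5 mm × (356616 − 32.7) / 32.7 = 23.5 × 10904.6877 ≈ 256260.162 mm = 256.26 m.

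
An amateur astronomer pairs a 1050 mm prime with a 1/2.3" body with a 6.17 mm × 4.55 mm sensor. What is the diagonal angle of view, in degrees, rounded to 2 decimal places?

Sensor diagonal = √(6.17² + 4.55²) = √58.7714 ≈ 7.6663 mm.
Angle of view α = 2·arctan(d/2f) with d = 7.6663 mm and f = 1050 mm.
d/2f = 0.00365; arctan(0.00365) ≈ 0.2092°, so α ≈ 0.4183°.

0.42°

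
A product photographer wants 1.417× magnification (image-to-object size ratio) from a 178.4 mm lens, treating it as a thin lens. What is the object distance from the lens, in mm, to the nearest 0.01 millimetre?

With m = dᵢ/dₒ and 1/f = 1/dₒ + 1/dᵢ, substituting dᵢ = m·dₒ gives 1/f = (1 + 1/m)/dₒ, hence dₒ = f·(1 + 1/m).
dₒ = 178.4 × (1 + 1/1.417) = 178.4 × 1.70572 ≈ 304.300 mm.

304.30 mm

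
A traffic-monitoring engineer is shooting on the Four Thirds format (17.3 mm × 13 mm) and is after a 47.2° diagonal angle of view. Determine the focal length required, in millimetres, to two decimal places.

Sensor diagonal = √(17.3² + 13²) = √468.2900 ≈ 21.6400 mm.
From α = 2·arctan(d/2f) we get f = d / (2·tan(α/2)).
With d = 21.6400 mm and α/2 = 23.6°, tan(α/2) ≈ 0.43689, so f ≈ 21.6400 / 0.87378 ≈ 24.7660 mm.

24.77 mm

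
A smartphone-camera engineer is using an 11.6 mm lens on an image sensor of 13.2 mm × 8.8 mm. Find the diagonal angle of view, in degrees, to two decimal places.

Sensor diagonal = √(13.2² + 8.8²) = √251.6800 ≈ 15.8644 mm.
Angle of view α = 2·arctan(d/2f) with d = 15.8644 mm and f = 11.6 mm.
d/2f = 0.68381; arctan(0.68381) ≈ 34.3648°, so α ≈ 68.7295°.

68.73°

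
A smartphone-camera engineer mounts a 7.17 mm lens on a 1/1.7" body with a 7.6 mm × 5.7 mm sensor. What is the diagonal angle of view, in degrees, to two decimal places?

Sensor diagonal = √(7.6² + 5.7²) = √90.2500 ≈ 9.5000 mm.
Angle of view α = 2·arctan(d/2f) with d = 9.5000 mm and f = 7.17 mm.
d/2f = 0.66248; arctan(0.66248) ≈ 33.5238°, so α ≈ 67.0476°.

67.05°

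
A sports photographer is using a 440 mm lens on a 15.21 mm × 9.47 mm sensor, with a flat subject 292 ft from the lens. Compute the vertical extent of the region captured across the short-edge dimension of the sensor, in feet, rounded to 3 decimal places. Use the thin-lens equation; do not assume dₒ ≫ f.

dₒ: 292 ft × 304.8 mm/ft = 89001.60 mm.
Similar triangles through the lens centre give W/dₒ = h/dᵢ; with 1/f = 1/dₒ + 1/dᵢ this gives W = h·(dₒ − f)/f.
W = 9.47 mm × (89001.6 − 440) / 440 = 9.47 × 201.2764 ≈ 1906.087 mm = 1906.087/304.8 ft = 6.25357 ft.

6.254 ft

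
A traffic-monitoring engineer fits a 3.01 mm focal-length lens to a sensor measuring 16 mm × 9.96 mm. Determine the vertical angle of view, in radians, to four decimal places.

2.0543 rad

Angle of view α = 2·arctan(h/2f) with h = 9.96 mm and f = 3.01 mm.
h/2f = 1.65449; arctan(1.65449) ≈ 1.0271 rad, so α ≈ 2.0543 rad.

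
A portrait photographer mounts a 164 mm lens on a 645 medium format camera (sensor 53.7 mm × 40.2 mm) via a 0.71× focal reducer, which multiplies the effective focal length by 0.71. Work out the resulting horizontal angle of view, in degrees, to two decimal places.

Effective focal length f = 164 × 0.71 = 116.44 mm.
α = 2·arctan(53.7 / (2 × 116.44)) = 2·arctan(0.23059) ≈ 25.9698°.

25.97°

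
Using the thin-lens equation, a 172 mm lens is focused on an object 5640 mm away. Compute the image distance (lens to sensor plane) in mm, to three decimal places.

1/dᵢ = 1/f − 1/dₒ = 1/172 − 1/5640 = 0.0056366 mm⁻¹.
dᵢ = 1/0.0056366 ≈ 177.4104 mm.

177.410 mm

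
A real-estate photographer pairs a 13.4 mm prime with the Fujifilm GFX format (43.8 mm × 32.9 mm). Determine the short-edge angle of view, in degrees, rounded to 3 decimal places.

Angle of view α = 2·arctan(h/2f) with h = 32.9 mm and f = 13.4 mm.
h/2f = 1.22761; arctan(1.22761) ≈ 50.8341°, so α ≈ 101.6682°.

101.668°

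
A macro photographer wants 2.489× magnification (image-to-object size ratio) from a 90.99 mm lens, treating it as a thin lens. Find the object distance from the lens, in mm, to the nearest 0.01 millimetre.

With m = dᵢ/dₒ and 1/f = 1/dₒ + 1/dᵢ, substituting dᵢ = m·dₒ gives 1/f = (1 + 1/m)/dₒ, hence dₒ = f·(1 + 1/m).
dₒ = 90.99 × (1 + 1/2.489) = 90.99 × 1.40177 ≈ 127.547 mm.

127.55 mm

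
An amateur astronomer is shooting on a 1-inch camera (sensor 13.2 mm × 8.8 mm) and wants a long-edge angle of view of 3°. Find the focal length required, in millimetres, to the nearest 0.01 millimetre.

From α = 2·arctan(w/2f) we get f = w / (2·tan(α/2)).
With w = 13.2 mm and α/2 = 1.5°, tan(α/2) ≈ 0.02619, so f ≈ 13.2 / 0.05237 ≈ 252.0438 mm.

252.04 mm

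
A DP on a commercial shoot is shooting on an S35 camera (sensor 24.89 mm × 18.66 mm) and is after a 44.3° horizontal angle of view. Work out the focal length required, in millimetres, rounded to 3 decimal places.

From α = 2·arctan(w/2f) we get f = w / (2·tan(α/2)).
With w = 24.89 mm and α/2 = 22.15°, tan(α/2) ≈ 0.40707, so f ≈ 24.89 / 0.81415 ≈ 30.5718 mm.

30.572 mm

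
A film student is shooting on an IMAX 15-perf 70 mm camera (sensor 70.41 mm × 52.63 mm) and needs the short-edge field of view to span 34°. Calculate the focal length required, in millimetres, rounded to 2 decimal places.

From α = 2·arctan(h/2f) we get f = h / (2·tan(α/2)).
With h = 52.63 mm and α/2 = 17°, tan(α/2) ≈ 0.30573, so f ≈ 52.63 / 0.61146 ≈ 86.0725 mm.

86.07 mm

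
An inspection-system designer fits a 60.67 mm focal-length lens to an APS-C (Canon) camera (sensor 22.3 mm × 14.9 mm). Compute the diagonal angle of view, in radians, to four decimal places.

Sensor diagonal = √(22.3² + 14.9²) = √719.3000 ≈ 26.8198 mm.
Angle of view α = 2·arctan(d/2f) with d = 26.8198 mm and f = 60.67 mm.
d/2f = 0.22103; arctan(0.22103) ≈ 0.2175 rad, so α ≈ 0.4351 rad.

0.4351 rad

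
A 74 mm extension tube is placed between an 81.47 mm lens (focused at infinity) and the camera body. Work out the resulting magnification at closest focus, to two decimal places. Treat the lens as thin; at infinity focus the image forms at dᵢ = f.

The tube moves the image plane from f to f + e, so dᵢ = 81.47 + 74 = 155.47 mm. Focus is achieved when 1/f = 1/dₒ + 1/dᵢ, giving dₒ = 1/(1/f − 1/(f+e)).
Magnification m = dᵢ/dₒ = (f+e)·(1/f − 1/(f+e)) = e/f = 74/81.47 ≈ 0.9083.

0.91×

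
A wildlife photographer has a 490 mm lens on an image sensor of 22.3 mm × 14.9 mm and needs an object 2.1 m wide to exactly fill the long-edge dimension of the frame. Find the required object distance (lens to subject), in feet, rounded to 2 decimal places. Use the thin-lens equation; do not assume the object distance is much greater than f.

153.00 ft

W: 2.1 m = 2100 mm.
Magnification m = w/W = dᵢ/dₒ; combined with 1/f = 1/dₒ + 1/dᵢ this gives dₒ = f·(1 + W/w).
dₒ = 490 mm × (1 + 2100/22.3) = 490 × 95.1704 ≈ 46633.498 mm = 46633.498/304.8 ft = 152.997 ft.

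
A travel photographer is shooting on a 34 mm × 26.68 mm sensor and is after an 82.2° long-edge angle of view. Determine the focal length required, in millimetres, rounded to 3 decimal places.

From α = 2·arctan(w/2f) we get f = w / (2·tan(α/2)).
With w = 34 mm and α/2 = 41.1°, tan(α/2) ≈ 0.87236, so f ≈ 34 / 1.74471 ≈ 19.4875 mm.

19.487 mm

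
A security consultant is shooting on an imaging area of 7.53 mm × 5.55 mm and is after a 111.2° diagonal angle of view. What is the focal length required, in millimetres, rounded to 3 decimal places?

Sensor diagonal = √(7.53² + 5.55²) = √87.5034 ≈ 9.3543 mm.
From α = 2·arctan(d/2f) we get f = d / (2·tan(α/2)).
With d = 9.3543 mm and α/2 = 55.6°, tan(α/2) ≈ 1.46046, so f ≈ 9.3543 / 2.92093 ≈ 3.2025 mm.

3.203 mm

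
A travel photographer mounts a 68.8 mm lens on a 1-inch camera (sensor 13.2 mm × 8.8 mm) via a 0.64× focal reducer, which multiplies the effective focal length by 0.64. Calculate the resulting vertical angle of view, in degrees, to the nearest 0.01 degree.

11.41°

Effective focal length f = 68.8 × 0.64 = 44.032 mm.
α = 2·arctan(8.8 / (2 × 44.032)) = 2·arctan(0.09993) ≈ 11.4129°.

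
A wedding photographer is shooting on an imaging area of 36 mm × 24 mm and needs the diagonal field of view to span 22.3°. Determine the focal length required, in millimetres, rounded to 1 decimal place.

109.8 mm

Sensor diagonal = √(36² + 24²) = √1872.0000 ≈ 43.2666 mm.
From α = 2·arctan(d/2f) we get f = d / (2·tan(α/2)).
With d = 43.2666 mm and α/2 = 11.15°, tan(α/2) ≈ 0.19710, so f ≈ 43.2666 / 0.39420 ≈ 109.7588 mm.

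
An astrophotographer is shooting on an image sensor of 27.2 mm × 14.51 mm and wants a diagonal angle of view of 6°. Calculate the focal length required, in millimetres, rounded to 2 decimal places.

294.12 mm

Sensor diagonal = √(27.2² + 14.51²) = √950.3801 ≈ 30.8282 mm.
From α = 2·arctan(d/2f) we get f = d / (2·tan(α/2)).
With d = 30.8282 mm and α/2 = 3°, tan(α/2) ≈ 0.05241, so f ≈ 30.8282 / 0.10482 ≈ 294.1189 mm.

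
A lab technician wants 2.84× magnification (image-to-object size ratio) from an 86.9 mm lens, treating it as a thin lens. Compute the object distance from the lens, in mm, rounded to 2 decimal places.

With m = dᵢ/dₒ and 1/f = 1/dₒ + 1/dᵢ, substituting dᵢ = m·dₒ gives 1/f = (1 + 1/m)/dₒ, hence dₒ = f·(1 + 1/m).
dₒ = 86.9 × (1 + 1/2.84) = 86.9 × 1.35211 ≈ 117.499 mm.

117.50 mm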